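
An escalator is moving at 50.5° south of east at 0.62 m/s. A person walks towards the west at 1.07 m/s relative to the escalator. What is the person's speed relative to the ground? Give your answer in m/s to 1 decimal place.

0.8 m/s

Taking east as x and north as y: escalator velocity = (0.394, -0.478) m/s; person velocity relative to escalator = (-1.070, 0.000) m/s.
Velocity relative to ground = (0.394, -0.478) + (-1.070, 0.000) = (-0.676, -0.478) m/s.
Speed = |(-0.676, -0.478)| = 0.828 m/s.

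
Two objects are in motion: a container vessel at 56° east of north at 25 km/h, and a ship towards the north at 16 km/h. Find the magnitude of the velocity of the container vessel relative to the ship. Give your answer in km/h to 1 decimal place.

20.8 km/h

Taking east as x and north as y: container vessel velocity = (20.726, 13.980) km/h; ship velocity = (0.000, 16.000) km/h.
Velocity of container vessel relative to ship = (20.726, 13.980) − (0.000, 16.000) = (20.726, -2.020) km/h.
Magnitude = |(20.726, -2.020)| = 20.824 km/h.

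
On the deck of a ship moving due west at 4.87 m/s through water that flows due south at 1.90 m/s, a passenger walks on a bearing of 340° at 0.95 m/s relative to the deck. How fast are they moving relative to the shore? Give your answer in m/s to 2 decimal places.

In east/north components (m/s): passenger relative to ship = (-0.325, 0.893); ship relative to water = (-4.870, 0.000); water relative to ground = (0.000, -1.900).
Sum = (-5.195, -1.007) m/s.
Speed = |(-5.195, -1.007)| = 5.292 m/s.

5.29 m/s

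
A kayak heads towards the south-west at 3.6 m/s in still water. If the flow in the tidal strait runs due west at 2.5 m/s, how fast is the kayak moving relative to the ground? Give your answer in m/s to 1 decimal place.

5.7 m/s

Taking east as x and north as y: velocity relative to the water = (-2.546, -2.546) m/s; the water relative to ground = (-2.500, 0.000) m/s.
Velocity relative to ground = (-2.546, -2.546) + (-2.500, 0.000) = (-5.046, -2.546) m/s.
Speed = |(-5.046, -2.546)| = 5.651 m/s.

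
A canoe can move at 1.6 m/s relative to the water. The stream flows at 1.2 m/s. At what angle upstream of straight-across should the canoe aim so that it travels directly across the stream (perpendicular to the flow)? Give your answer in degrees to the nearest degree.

To cancel the current, the upstream component of the canoe's velocity must equal the flow: 1.6 sin θ = 1.2.
sin θ = 1.2 / 1.6 = 0.7500.
θ = arcsin(0.7500) = 48.590°.

49°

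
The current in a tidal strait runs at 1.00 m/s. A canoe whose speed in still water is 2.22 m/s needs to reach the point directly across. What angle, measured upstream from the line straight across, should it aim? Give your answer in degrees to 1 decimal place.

26.8°

To cancel the current, the upstream component of the canoe's velocity must equal the flow: 2.22 sin θ = 1.00.
sin θ = 1.00 / 2.22 = 0.4505.
θ = arcsin(0.4505) = 26.773°.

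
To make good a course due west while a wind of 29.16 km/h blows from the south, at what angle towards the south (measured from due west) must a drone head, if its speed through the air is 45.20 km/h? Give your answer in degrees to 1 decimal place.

40.2°

The wind pushes perpendicular to the desired track; the heading must have a component into the wind equal to 29.16 km/h: 45.20 sin θ = 29.16.
sin θ = 0.6451, so θ = 40.176°.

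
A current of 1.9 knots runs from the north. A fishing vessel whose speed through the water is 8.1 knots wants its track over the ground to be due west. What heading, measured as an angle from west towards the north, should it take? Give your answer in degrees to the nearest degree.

14°

The current pushes perpendicular to the desired track; the heading must have a component into the current equal to 1.9 knots: 8.1 sin θ = 1.9.
sin θ = 0.2346, so θ = 13.566°.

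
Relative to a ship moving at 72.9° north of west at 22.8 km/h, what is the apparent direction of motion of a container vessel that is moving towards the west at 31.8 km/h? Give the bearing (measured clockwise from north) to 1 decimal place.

Taking east as x and north as y: container vessel velocity = (-31.800, 0.000) km/h; ship velocity = (-6.704, 21.792) km/h.
Velocity of container vessel relative to ship = (-31.800, 0.000) − (-6.704, 21.792) = (-25.096, -21.792) km/h.
Bearing = atan2(-25.10, -21.79) = 229.03° clockwise from north.

229.0°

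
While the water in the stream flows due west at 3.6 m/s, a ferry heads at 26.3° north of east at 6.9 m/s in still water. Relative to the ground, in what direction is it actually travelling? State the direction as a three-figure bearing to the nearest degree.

040°

Taking east as x and north as y: velocity relative to the water = (6.186, 3.057) m/s; the water relative to ground = (-3.600, 0.000) m/s.
Velocity relative to ground = (6.186, 3.057) + (-3.600, 0.000) = (2.586, 3.057) m/s.
Bearing = atan2(2.59, 3.06) = 40.22° clockwise from north.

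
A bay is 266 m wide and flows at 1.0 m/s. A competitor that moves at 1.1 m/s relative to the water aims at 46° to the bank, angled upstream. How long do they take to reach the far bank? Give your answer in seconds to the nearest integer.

336 s

The component of the competitor's velocity perpendicular to the bank is 1.1 × sin 46° = 0.791 m/s.
The current is parallel to the bank, so it does not affect the crossing time.
Time = 266 / 0.791 = 336.167 s.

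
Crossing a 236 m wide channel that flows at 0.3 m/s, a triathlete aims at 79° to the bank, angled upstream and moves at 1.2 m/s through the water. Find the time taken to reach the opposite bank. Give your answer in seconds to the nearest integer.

200 s

The component of the triathlete's velocity perpendicular to the bank is 1.2 × sin 79° = 1.178 m/s.
The flow acts along the bank and has no component across it.
Time = 236 / 1.178 = 200.348 s.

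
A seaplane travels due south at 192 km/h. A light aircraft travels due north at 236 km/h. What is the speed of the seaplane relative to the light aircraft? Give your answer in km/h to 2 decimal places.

428.00 km/h

Taking east as x and north as y: seaplane velocity = (0.000, -192.000) km/h; light aircraft velocity = (0.000, 236.000) km/h.
Velocity of seaplane relative to light aircraft = (0.000, -192.000) − (0.000, 236.000) = (0.000, -428.000) km/h.
Magnitude = |(0.000, -428.000)| = 428.000 km/h.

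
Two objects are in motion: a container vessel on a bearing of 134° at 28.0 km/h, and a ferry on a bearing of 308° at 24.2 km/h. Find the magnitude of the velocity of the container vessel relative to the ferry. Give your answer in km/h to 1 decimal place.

Taking east as x and north as y: container vessel velocity = (20.142, -19.450) km/h; ferry velocity = (-19.070, 14.899) km/h.
Velocity of container vessel relative to ferry = (20.142, -19.450) − (-19.070, 14.899) = (39.211, -34.349) km/h.
Magnitude = |(39.211, -34.349)| = 52.129 km/h.

52.1 km/h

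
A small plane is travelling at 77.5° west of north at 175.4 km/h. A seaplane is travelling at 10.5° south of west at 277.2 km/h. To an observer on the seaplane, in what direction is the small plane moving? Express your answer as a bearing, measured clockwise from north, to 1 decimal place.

048.9°

Taking east as x and north as y: small plane velocity = (-171.242, 37.964) km/h; seaplane velocity = (-272.558, -50.516) km/h.
Velocity of small plane relative to seaplane = (-171.242, 37.964) − (-272.558, -50.516) = (101.316, 88.479) km/h.
Bearing = atan2(101.32, 88.48) = 48.87° clockwise from north.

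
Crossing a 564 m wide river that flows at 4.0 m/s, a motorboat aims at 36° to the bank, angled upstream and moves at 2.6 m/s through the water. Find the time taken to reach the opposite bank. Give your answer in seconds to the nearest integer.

The component of the motorboat's velocity perpendicular to the bank is 2.6 × sin 36° = 1.528 m/s.
The current is parallel to the bank, so it does not affect the crossing time.
Time = 564 / 1.528 = 369.052 s.

369 s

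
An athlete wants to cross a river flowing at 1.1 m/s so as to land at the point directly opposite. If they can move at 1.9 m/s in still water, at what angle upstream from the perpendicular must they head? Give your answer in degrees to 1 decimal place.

To cancel the current, the upstream component of the athlete's velocity must equal the flow: 1.9 sin θ = 1.1.
sin θ = 1.1 / 1.9 = 0.5789.
θ = arcsin(0.5789) = 35.377°.

35.4°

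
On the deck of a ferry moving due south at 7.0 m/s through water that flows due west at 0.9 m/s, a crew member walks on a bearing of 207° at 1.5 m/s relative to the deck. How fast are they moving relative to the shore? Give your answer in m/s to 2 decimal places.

In east/north components (m/s): crew member relative to ferry = (-0.681, -1.337); ferry relative to water = (0.000, -7.000); water relative to ground = (-0.900, 0.000).
Sum = (-1.581, -8.337) m/s.
Speed = |(-1.581, -8.337)| = 8.485 m/s.

8.49 m/s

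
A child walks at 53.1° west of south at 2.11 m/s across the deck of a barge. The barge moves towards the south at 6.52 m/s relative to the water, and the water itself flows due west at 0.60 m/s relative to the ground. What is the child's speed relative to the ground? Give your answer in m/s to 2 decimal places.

In east/north components (m/s): child relative to barge = (-1.687, -1.267); barge relative to water = (0.000, -6.520); water relative to ground = (-0.600, 0.000).
Sum = (-2.287, -7.787) m/s.
Speed = |(-2.287, -7.787)| = 8.116 m/s.

8.12 m/s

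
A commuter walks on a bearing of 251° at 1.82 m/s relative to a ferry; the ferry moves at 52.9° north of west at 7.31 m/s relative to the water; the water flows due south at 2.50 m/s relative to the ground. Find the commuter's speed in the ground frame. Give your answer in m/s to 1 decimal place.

In east/north components (m/s): commuter relative to ferry = (-1.721, -0.593); ferry relative to water = (-4.409, 5.830); water relative to ground = (0.000, -2.500).
Sum = (-6.130, 2.738) m/s.
Speed = |(-6.130, 2.738)| = 6.714 m/s.

6.7 m/s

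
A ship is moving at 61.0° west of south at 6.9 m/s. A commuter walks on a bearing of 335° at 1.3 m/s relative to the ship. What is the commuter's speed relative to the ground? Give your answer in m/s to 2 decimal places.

6.93 m/s

Taking east as x and north as y: ship velocity = (-6.035, -3.345) m/s; commuter velocity relative to ship = (-0.549, 1.178) m/s.
Velocity relative to ground = (-6.035, -3.345) + (-0.549, 1.178) = (-6.584, -2.167) m/s.
Speed = |(-6.584, -2.167)| = 6.932 m/s.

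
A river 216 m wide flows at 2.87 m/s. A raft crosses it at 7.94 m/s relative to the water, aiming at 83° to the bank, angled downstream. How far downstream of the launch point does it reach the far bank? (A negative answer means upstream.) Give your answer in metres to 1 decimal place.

105.2 m

Perpendicular speed = 7.881 m/s; crossing time = 216 / 7.881 = 27.408 s.
Net downstream speed = 3.838 m/s.
Drift = 3.838 × 27.408 = 105.183 m (downstream).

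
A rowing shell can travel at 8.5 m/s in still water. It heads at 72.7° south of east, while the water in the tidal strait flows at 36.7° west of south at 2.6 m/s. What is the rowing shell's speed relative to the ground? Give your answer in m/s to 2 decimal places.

10.25 m/s

Taking east as x and north as y: velocity relative to the water = (2.528, -8.115) m/s; the water relative to ground = (-1.554, -2.085) m/s.
Velocity relative to ground = (2.528, -8.115) + (-1.554, -2.085) = (0.974, -10.200) m/s.
Speed = |(0.974, -10.200)| = 10.246 m/s.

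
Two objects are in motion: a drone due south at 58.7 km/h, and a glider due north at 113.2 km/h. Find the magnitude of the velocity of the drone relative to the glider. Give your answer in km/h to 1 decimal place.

171.9 km/h

Taking east as x and north as y: drone velocity = (0.000, -58.700) km/h; glider velocity = (0.000, 113.200) km/h.
Velocity of drone relative to glider = (0.000, -58.700) − (0.000, 113.200) = (0.000, -171.900) km/h.
Magnitude = |(0.000, -171.900)| = 171.900 km/h.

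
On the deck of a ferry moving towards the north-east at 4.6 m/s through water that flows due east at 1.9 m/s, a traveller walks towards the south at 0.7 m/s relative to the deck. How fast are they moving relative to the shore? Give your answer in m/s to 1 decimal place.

In east/north components (m/s): traveller relative to ferry = (0.000, -0.700); ferry relative to water = (3.253, 3.253); water relative to ground = (1.900, 0.000).
Sum = (5.153, 2.553) m/s.
Speed = |(5.153, 2.553)| = 5.750 m/s.

5.8 m/s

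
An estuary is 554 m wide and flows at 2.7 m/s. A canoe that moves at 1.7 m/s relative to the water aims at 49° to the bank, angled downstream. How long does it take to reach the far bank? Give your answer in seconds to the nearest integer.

The component of the canoe's velocity perpendicular to the bank is 1.7 × sin 49° = 1.283 m/s.
The current is parallel to the bank, so it does not affect the crossing time.
Time = 554 / 1.283 = 431.798 s.

432 s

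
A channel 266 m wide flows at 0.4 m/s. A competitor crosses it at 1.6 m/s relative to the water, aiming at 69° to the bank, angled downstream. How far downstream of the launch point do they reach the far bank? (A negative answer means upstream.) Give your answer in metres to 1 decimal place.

Perpendicular speed = 1.494 m/s; crossing time = 266 / 1.494 = 178.078 s.
Net downstream speed = 0.973 m/s.
Drift = 0.973 × 178.078 = 173.339 m (downstream).

173.3 m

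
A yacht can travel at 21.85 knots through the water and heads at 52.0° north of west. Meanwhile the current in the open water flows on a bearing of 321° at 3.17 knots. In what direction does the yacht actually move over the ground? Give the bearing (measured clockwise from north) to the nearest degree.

Taking east as x and north as y: velocity relative to the water = (-13.452, 17.218) knots; the water relative to ground = (-1.995, 2.464) knots.
Velocity relative to ground = (-13.452, 17.218) + (-1.995, 2.464) = (-15.447, 19.682) knots.
Bearing = atan2(-15.45, 19.68) = 321.87° clockwise from north.

322°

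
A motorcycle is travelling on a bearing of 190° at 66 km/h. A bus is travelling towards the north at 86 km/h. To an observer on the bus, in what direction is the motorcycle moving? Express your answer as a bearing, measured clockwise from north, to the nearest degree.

Taking east as x and north as y: motorcycle velocity = (-11.461, -64.997) km/h; bus velocity = (0.000, 86.000) km/h.
Velocity of motorcycle relative to bus = (-11.461, -64.997) − (0.000, 86.000) = (-11.461, -150.997) km/h.
Bearing = atan2(-11.46, -151.00) = 184.34° clockwise from north.

184°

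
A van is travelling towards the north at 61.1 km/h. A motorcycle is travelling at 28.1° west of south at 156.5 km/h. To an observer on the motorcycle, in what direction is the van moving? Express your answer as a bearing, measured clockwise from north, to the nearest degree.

020°

Taking east as x and north as y: van velocity = (0.000, 61.100) km/h; motorcycle velocity = (-73.713, -138.053) km/h.
Velocity of van relative to motorcycle = (0.000, 61.100) − (-73.713, -138.053) = (73.713, 199.153) km/h.
Bearing = atan2(73.71, 199.15) = 20.31° clockwise from north.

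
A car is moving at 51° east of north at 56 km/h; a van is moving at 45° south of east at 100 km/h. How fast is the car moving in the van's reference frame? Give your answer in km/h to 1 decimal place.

Taking east as x and north as y: car velocity = (43.520, 35.242) km/h; van velocity = (70.711, -70.711) km/h.
Velocity of car relative to van = (43.520, 35.242) − (70.711, -70.711) = (-27.191, 105.953) km/h.
Magnitude = |(-27.191, 105.953)| = 109.386 km/h.

109.4 km/h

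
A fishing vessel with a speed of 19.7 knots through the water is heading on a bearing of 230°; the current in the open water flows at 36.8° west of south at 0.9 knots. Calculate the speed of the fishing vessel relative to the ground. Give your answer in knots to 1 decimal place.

Taking east as x and north as y: velocity relative to the water = (-15.091, -12.663) knots; the water relative to ground = (-0.539, -0.721) knots.
Velocity relative to ground = (-15.091, -12.663) + (-0.539, -0.721) = (-15.630, -13.384) knots.
Speed = |(-15.630, -13.384)| = 20.577 knots.

20.6 knots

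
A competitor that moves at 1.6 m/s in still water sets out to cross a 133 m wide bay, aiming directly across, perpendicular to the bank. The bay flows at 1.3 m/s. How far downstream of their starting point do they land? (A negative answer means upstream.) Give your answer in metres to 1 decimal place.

Perpendicular speed = 1.600 m/s; crossing time = 133 / 1.600 = 83.125 s.
Net downstream speed = 1.300 m/s.
Drift = 1.300 × 83.125 = 108.062 m (downstream).

108.1 m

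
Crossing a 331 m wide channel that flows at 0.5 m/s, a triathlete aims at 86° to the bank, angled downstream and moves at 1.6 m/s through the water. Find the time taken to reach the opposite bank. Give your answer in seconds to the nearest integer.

207 s

The component of the triathlete's velocity perpendicular to the bank is 1.6 × sin 86° = 1.596 m/s.
The flow acts along the bank and has no component across it.
Time = 331 / 1.596 = 207.380 s.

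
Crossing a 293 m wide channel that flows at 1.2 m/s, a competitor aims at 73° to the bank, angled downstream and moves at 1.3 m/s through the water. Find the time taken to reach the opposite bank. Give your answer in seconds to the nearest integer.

The component of the competitor's velocity perpendicular to the bank is 1.3 × sin 73° = 1.243 m/s.
Only the cross-stream component determines the crossing time; the current contributes nothing perpendicular to the bank.
Time = 293 / 1.243 = 235.683 s.

236 s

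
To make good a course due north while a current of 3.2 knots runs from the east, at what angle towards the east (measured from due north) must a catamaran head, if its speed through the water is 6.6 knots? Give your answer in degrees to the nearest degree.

The current pushes perpendicular to the desired track; the heading must have a component into the current equal to 3.2 knots: 6.6 sin θ = 3.2.
sin θ = 0.4848, so θ = 29.003°.

29°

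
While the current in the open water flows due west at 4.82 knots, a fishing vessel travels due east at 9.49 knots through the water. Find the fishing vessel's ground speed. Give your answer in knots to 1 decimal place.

4.7 knots

Taking east as x and north as y: velocity relative to the water = (9.490, 0.000) knots; the water relative to ground = (-4.820, 0.000) knots.
Velocity relative to ground = (9.490, 0.000) + (-4.820, 0.000) = (4.670, 0.000) knots.
Speed = |(4.670, 0.000)| = 4.670 knots.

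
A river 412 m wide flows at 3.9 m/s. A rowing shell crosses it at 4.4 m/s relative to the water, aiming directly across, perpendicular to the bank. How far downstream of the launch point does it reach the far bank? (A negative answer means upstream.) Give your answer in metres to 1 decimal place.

Perpendicular speed = 4.400 m/s; crossing time = 412 / 4.400 = 93.636 s.
Net downstream speed = 3.900 m/s.
Drift = 3.900 × 93.636 = 365.182 m (downstream).

365.2 m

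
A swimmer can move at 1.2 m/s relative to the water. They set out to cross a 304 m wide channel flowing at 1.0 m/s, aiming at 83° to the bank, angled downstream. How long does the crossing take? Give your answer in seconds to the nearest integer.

The component of the swimmer's velocity perpendicular to the bank is 1.2 × sin 83° = 1.191 m/s.
The flow acts along the bank and has no component across it.
Time = 304 / 1.191 = 255.236 s.

255 s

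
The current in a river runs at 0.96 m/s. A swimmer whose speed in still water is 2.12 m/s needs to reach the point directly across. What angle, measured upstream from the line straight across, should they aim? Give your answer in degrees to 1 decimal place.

26.9°

To cancel the current, the upstream component of the swimmer's velocity must equal the flow: 2.12 sin θ = 0.96.
sin θ = 0.96 / 2.12 = 0.4528.
θ = arcsin(0.4528) = 26.925°.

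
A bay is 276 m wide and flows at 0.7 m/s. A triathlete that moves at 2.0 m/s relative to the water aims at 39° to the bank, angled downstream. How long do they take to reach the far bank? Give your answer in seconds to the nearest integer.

219 s

The component of the triathlete's velocity perpendicular to the bank is 2.0 × sin 39° = 1.259 m/s.
Only the cross-stream component determines the crossing time; the current contributes nothing perpendicular to the bank.
Time = 276 / 1.259 = 219.284 s.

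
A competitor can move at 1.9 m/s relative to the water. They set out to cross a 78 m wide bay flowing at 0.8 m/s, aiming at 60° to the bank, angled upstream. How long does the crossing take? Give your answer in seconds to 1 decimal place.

The component of the competitor's velocity perpendicular to the bank is 1.9 × sin 60° = 1.645 m/s.
The current is parallel to the bank, so it does not affect the crossing time.
Time = 78 / 1.645 = 47.403 s.

47.4 s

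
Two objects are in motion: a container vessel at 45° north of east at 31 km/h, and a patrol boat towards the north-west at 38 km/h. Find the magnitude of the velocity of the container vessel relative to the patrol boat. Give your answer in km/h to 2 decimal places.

49.04 km/h

Taking east as x and north as y: container vessel velocity = (21.920, 21.920) km/h; patrol boat velocity = (-26.870, 26.870) km/h.
Velocity of container vessel relative to patrol boat = (21.920, 21.920) − (-26.870, 26.870) = (48.790, -4.950) km/h.
Magnitude = |(48.790, -4.950)| = 49.041 km/h.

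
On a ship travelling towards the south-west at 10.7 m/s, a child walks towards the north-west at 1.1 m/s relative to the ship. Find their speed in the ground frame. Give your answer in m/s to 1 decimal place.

Taking east as x and north as y: ship velocity = (-7.566, -7.566) m/s; child velocity relative to ship = (-0.778, 0.778) m/s.
Velocity relative to ground = (-7.566, -7.566) + (-0.778, 0.778) = (-8.344, -6.788) m/s.
Speed = |(-8.344, -6.788)| = 10.756 m/s.

10.8 m/s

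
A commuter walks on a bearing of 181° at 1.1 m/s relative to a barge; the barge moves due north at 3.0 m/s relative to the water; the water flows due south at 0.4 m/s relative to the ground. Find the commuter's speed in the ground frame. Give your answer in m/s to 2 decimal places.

In east/north components (m/s): commuter relative to barge = (-0.019, -1.100); barge relative to water = (0.000, 3.000); water relative to ground = (0.000, -0.400).
Sum = (-0.019, 1.500) m/s.
Speed = |(-0.019, 1.500)| = 1.500 m/s.

1.50 m/s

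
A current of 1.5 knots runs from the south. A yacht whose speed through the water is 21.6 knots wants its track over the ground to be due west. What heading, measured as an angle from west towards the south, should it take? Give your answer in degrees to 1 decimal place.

The current pushes perpendicular to the desired track; the heading must have a component into the current equal to 1.5 knots: 21.6 sin θ = 1.5.
sin θ = 0.0694, so θ = 3.982°.

4.0°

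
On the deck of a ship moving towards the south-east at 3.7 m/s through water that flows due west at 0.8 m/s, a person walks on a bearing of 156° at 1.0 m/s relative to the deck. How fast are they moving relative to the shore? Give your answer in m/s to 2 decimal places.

In east/north components (m/s): person relative to ship = (0.407, -0.914); ship relative to water = (2.616, -2.616); water relative to ground = (-0.800, 0.000).
Sum = (2.223, -3.530) m/s.
Speed = |(2.223, -3.530)| = 4.172 m/s.

4.17 m/s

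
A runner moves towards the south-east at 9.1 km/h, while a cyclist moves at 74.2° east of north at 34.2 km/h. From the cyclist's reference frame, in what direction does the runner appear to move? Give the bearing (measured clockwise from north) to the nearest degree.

239°

Taking east as x and north as y: runner velocity = (6.435, -6.435) km/h; cyclist velocity = (32.908, 9.312) km/h.
Velocity of runner relative to cyclist = (6.435, -6.435) − (32.908, 9.312) = (-26.473, -15.747) km/h.
Bearing = atan2(-26.47, -15.75) = 239.26° clockwise from north.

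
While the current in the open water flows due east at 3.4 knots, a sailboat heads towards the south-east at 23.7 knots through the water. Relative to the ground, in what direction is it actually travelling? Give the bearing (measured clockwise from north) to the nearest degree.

Taking east as x and north as y: velocity relative to the water = (16.758, -16.758) knots; the water relative to ground = (3.400, 0.000) knots.
Velocity relative to ground = (16.758, -16.758) + (3.400, 0.000) = (20.158, -16.758) knots.
Bearing = atan2(20.16, -16.76) = 129.74° clockwise from north.

130°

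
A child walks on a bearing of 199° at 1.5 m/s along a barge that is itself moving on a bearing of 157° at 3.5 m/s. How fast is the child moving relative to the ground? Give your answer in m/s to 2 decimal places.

Taking east as x and north as y: barge velocity = (1.368, -3.222) m/s; child velocity relative to barge = (-0.488, -1.418) m/s.
Velocity relative to ground = (1.368, -3.222) + (-0.488, -1.418) = (0.879, -4.640) m/s.
Speed = |(0.879, -4.640)| = 4.723 m/s.

4.72 m/s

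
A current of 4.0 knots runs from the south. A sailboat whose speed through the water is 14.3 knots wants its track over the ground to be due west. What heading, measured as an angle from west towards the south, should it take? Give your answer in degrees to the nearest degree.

The current pushes perpendicular to the desired track; the heading must have a component into the current equal to 4.0 knots: 14.3 sin θ = 4.0.
sin θ = 0.2797, so θ = 16.244°.

16°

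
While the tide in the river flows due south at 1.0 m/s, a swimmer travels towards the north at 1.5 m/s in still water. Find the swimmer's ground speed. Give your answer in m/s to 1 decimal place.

0.5 m/s

Taking east as x and north as y: velocity relative to the water = (0.000, 1.500) m/s; the water relative to ground = (0.000, -1.000) m/s.
Velocity relative to ground = (0.000, 1.500) + (0.000, -1.000) = (0.000, 0.500) m/s.
Speed = |(0.000, 0.500)| = 0.500 m/s.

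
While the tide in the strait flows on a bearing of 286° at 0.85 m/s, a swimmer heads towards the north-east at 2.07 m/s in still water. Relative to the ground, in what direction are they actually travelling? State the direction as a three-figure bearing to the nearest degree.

021°

Taking east as x and north as y: velocity relative to the water = (1.464, 1.464) m/s; the water relative to ground = (-0.817, 0.234) m/s.
Velocity relative to ground = (1.464, 1.464) + (-0.817, 0.234) = (0.647, 1.698) m/s.
Bearing = atan2(0.65, 1.70) = 20.85° clockwise from north.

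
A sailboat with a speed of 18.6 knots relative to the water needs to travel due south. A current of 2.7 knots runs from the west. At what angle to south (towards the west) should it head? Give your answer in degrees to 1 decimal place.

8.3°

The current pushes perpendicular to the desired track; the heading must have a component into the current equal to 2.7 knots: 18.6 sin θ = 2.7.
sin θ = 0.1452, so θ = 8.347°.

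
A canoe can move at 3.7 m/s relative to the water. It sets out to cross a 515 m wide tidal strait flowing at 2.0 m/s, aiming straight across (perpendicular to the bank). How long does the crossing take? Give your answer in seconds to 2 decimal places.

139.19 s

The component of the canoe's velocity perpendicular to the bank is 3.7 m/s.
The flow acts along the bank and has no component across it.
Time = 515 / 3.700 = 139.189 s.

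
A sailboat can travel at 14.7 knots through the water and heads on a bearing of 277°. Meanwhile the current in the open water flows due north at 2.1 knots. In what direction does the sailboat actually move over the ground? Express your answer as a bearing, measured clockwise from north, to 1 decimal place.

284.9°

Taking east as x and north as y: velocity relative to the water = (-14.590, 1.791) knots; the water relative to ground = (0.000, 2.100) knots.
Velocity relative to ground = (-14.590, 1.791) + (0.000, 2.100) = (-14.590, 3.891) knots.
Bearing = atan2(-14.59, 3.89) = 284.93° clockwise from north.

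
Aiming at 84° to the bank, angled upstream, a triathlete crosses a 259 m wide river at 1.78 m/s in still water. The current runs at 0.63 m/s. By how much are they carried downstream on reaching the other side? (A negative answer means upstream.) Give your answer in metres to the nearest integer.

65 m

Perpendicular speed = 1.770 m/s; crossing time = 259 / 1.770 = 146.307 s.
Net downstream speed = 0.444 m/s.
Drift = 0.444 × 146.307 = 64.951 m (downstream).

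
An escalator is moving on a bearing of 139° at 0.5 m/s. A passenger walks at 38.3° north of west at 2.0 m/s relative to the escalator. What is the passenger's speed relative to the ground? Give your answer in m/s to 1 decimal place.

Taking east as x and north as y: escalator velocity = (0.328, -0.377) m/s; passenger velocity relative to escalator = (-1.570, 1.240) m/s.
Velocity relative to ground = (0.328, -0.377) + (-1.570, 1.240) = (-1.242, 0.862) m/s.
Speed = |(-1.242, 0.862)| = 1.512 m/s.

1.5 m/s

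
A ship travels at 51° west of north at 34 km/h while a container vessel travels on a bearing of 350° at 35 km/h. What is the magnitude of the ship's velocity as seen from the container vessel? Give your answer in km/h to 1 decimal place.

24.2 km/h

Taking east as x and north as y: ship velocity = (-26.423, 21.397) km/h; container vessel velocity = (-6.078, 34.468) km/h.
Velocity of ship relative to container vessel = (-26.423, 21.397) − (-6.078, 34.468) = (-20.345, -13.071) km/h.
Magnitude = |(-20.345, -13.071)| = 24.182 km/h.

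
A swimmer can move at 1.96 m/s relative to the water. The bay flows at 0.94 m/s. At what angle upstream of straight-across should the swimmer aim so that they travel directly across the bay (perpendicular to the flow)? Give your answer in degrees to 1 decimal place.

28.7°

To cancel the current, the upstream component of the swimmer's velocity must equal the flow: 1.96 sin θ = 0.94.
sin θ = 0.94 / 1.96 = 0.4796.
θ = arcsin(0.4796) = 28.659°.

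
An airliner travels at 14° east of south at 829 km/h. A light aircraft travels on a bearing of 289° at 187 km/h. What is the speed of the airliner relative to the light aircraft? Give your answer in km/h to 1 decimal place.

Taking east as x and north as y: airliner velocity = (200.553, -804.375) km/h; light aircraft velocity = (-176.812, 60.881) km/h.
Velocity of airliner relative to light aircraft = (200.553, -804.375) − (-176.812, 60.881) = (377.365, -865.256) km/h.
Magnitude = |(377.365, -865.256)| = 943.967 km/h.

944.0 km/h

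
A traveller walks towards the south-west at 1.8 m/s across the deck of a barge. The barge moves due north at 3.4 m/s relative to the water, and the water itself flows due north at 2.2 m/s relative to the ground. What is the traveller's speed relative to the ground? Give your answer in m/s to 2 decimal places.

In east/north components (m/s): traveller relative to barge = (-1.273, -1.273); barge relative to water = (0.000, 3.400); water relative to ground = (0.000, 2.200).
Sum = (-1.273, 4.327) m/s.
Speed = |(-1.273, 4.327)| = 4.511 m/s.

4.51 m/s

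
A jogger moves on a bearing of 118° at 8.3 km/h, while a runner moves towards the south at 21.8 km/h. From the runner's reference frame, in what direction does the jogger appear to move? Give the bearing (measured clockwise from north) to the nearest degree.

022°

Taking east as x and north as y: jogger velocity = (7.328, -3.897) km/h; runner velocity = (0.000, -21.800) km/h.
Velocity of jogger relative to runner = (7.328, -3.897) − (0.000, -21.800) = (7.328, 17.903) km/h.
Bearing = atan2(7.33, 17.90) = 22.26° clockwise from north.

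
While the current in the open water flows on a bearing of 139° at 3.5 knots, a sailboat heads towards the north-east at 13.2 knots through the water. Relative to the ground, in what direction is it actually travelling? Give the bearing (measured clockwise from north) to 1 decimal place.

060.1°

Taking east as x and north as y: velocity relative to the water = (9.334, 9.334) knots; the water relative to ground = (2.296, -2.641) knots.
Velocity relative to ground = (9.334, 9.334) + (2.296, -2.641) = (11.630, 6.692) knots.
Bearing = atan2(11.63, 6.69) = 60.08° clockwise from north.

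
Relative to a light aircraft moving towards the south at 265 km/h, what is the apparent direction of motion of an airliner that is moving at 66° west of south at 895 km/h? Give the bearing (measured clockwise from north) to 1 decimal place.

Taking east as x and north as y: airliner velocity = (-817.623, -364.029) km/h; light aircraft velocity = (0.000, -265.000) km/h.
Velocity of airliner relative to light aircraft = (-817.623, -364.029) − (0.000, -265.000) = (-817.623, -99.029) km/h.
Bearing = atan2(-817.62, -99.03) = 263.09° clockwise from north.

263.1°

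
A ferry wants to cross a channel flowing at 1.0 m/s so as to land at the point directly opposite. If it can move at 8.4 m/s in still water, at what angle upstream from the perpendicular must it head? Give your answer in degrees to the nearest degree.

7°

To cancel the current, the upstream component of the ferry's velocity must equal the flow: 8.4 sin θ = 1.0.
sin θ = 1.0 / 8.4 = 0.1190.
θ = arcsin(0.1190) = 6.837°.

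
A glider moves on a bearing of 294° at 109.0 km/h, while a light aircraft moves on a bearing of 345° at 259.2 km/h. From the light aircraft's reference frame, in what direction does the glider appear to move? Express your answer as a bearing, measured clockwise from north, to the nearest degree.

Taking east as x and north as y: glider velocity = (-99.576, 44.334) km/h; light aircraft velocity = (-67.086, 250.368) km/h.
Velocity of glider relative to light aircraft = (-99.576, 44.334) − (-67.086, 250.368) = (-32.491, -206.034) km/h.
Bearing = atan2(-32.49, -206.03) = 188.96° clockwise from north.

189°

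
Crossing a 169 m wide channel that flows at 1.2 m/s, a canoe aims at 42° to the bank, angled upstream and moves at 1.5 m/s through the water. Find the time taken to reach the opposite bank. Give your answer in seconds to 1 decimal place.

168.4 s

The component of the canoe's velocity perpendicular to the bank is 1.5 × sin 42° = 1.004 m/s.
The flow acts along the bank and has no component across it.
Time = 169 / 1.004 = 168.378 s.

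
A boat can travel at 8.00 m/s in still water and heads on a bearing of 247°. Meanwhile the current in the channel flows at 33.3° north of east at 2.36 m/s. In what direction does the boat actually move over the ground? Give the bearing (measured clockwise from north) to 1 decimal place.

Taking east as x and north as y: velocity relative to the water = (-7.364, -3.126) m/s; the water relative to ground = (1.973, 1.296) m/s.
Velocity relative to ground = (-7.364, -3.126) + (1.973, 1.296) = (-5.392, -1.830) m/s.
Bearing = atan2(-5.39, -1.83) = 251.25° clockwise from north.

251.3°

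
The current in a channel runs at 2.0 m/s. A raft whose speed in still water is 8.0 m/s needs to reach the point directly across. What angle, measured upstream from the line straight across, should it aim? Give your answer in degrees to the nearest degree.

To cancel the current, the upstream component of the raft's velocity must equal the flow: 8.0 sin θ = 2.0.
sin θ = 2.0 / 8.0 = 0.2500.
θ = arcsin(0.2500) = 14.478°.

14°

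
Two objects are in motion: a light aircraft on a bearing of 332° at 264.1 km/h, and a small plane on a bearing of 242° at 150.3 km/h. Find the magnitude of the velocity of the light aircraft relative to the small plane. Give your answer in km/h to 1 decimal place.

303.9 km/h

Taking east as x and north as y: light aircraft velocity = (-123.987, 233.186) km/h; small plane velocity = (-132.707, -70.562) km/h.
Velocity of light aircraft relative to small plane = (-123.987, 233.186) − (-132.707, -70.562) = (8.720, 303.748) km/h.
Magnitude = |(8.720, 303.748)| = 303.873 km/h.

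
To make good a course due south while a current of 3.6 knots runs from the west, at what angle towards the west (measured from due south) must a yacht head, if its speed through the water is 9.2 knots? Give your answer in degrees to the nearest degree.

23°

The current pushes perpendicular to the desired track; the heading must have a component into the current equal to 3.6 knots: 9.2 sin θ = 3.6.
sin θ = 0.3913, so θ = 23.036°.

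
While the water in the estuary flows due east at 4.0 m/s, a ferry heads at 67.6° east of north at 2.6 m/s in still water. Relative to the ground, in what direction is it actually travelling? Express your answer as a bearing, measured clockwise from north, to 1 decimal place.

Taking east as x and north as y: velocity relative to the water = (2.404, 0.991) m/s; the water relative to ground = (4.000, 0.000) m/s.
Velocity relative to ground = (2.404, 0.991) + (4.000, 0.000) = (6.404, 0.991) m/s.
Bearing = atan2(6.40, 0.99) = 81.21° clockwise from north.

081.2°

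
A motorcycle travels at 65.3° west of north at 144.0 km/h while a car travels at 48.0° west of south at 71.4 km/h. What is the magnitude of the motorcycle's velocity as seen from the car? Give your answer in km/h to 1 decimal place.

133.0 km/h

Taking east as x and north as y: motorcycle velocity = (-130.825, 60.173) km/h; car velocity = (-53.061, -47.776) km/h.
Velocity of motorcycle relative to car = (-130.825, 60.173) − (-53.061, -47.776) = (-77.765, 107.949) km/h.
Magnitude = |(-77.765, 107.949)| = 133.042 km/h.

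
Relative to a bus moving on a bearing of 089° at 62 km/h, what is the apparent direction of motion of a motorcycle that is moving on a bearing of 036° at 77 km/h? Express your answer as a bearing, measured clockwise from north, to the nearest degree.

Taking east as x and north as y: motorcycle velocity = (45.259, 62.294) km/h; bus velocity = (61.991, 1.082) km/h.
Velocity of motorcycle relative to bus = (45.259, 62.294) − (61.991, 1.082) = (-16.731, 61.212) km/h.
Bearing = atan2(-16.73, 61.21) = 344.71° clockwise from north.

345°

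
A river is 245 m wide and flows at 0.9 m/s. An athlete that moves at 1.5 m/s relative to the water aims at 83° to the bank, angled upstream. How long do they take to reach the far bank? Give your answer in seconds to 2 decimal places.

164.56 s

The component of the athlete's velocity perpendicular to the bank is 1.5 × sin 83° = 1.489 m/s.
Only the cross-stream component determines the crossing time; the current contributes nothing perpendicular to the bank.
Time = 245 / 1.489 = 164.560 s.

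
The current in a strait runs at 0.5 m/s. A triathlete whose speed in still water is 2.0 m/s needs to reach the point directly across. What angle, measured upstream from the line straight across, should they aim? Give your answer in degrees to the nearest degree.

14°

To cancel the current, the upstream component of the triathlete's velocity must equal the flow: 2.0 sin θ = 0.5.
sin θ = 0.5 / 2.0 = 0.2500.
θ = arcsin(0.2500) = 14.478°.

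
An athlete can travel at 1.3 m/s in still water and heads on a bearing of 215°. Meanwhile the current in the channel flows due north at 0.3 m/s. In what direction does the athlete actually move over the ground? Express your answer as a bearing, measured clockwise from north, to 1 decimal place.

Taking east as x and north as y: velocity relative to the water = (-0.746, -1.065) m/s; the water relative to ground = (0.000, 0.300) m/s.
Velocity relative to ground = (-0.746, -1.065) + (0.000, 0.300) = (-0.746, -0.765) m/s.
Bearing = atan2(-0.75, -0.76) = 224.27° clockwise from north.

224.3°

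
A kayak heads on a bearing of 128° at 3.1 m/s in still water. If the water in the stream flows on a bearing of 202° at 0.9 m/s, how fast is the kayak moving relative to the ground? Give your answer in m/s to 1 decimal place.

3.5 m/s

Taking east as x and north as y: velocity relative to the water = (2.443, -1.909) m/s; the water relative to ground = (-0.337, -0.834) m/s.
Velocity relative to ground = (2.443, -1.909) + (-0.337, -0.834) = (2.106, -2.743) m/s.
Speed = |(2.106, -2.743)| = 3.458 m/s.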